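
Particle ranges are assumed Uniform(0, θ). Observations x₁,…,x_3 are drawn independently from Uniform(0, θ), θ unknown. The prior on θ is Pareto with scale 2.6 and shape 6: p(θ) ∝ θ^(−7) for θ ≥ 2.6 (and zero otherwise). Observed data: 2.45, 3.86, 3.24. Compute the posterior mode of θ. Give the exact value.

The Uniform(0, θ) likelihood is θ^(−n) for θ ≥ max(xᵢ), zero otherwise. Here max(xᵢ) = 3.86.
Posterior ∝ θ^(−7) · θ^(−3) = θ^(−10) on θ ≥ max(2.6, 3.86) = 3.86.
This density is strictly decreasing in θ, so the posterior mode lies at the lower boundary of the support.

θ̂_MAP = 3.86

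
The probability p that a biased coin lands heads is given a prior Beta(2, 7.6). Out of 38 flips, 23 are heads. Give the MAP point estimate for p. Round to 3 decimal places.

Prior: Beta(2, 7.6).
Data: 23 successes in 38 trials. The binomial likelihood contributes p^23(1−p)^15, so the posterior is Beta(2+23, 7.6+15) = Beta(25, 22.6).
For Beta(a, b) with a, b > 1 the mode is (a−1)/(a+b−2) = 24/45.6 ≈ 0.526.

p̂_MAP = 0.526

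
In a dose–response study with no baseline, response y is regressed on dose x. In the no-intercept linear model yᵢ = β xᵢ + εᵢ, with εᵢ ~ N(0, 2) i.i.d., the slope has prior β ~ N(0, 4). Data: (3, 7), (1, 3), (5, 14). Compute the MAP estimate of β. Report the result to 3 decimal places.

β̂_MAP = 2.648

log p(β | y) = −Σ(yᵢ − βxᵢ)²/(2·2) − β²/(2·4) + const.
Setting the derivative to zero: Σxᵢ(yᵢ − βxᵢ)/2 − β/4 = 0, so β = Σxᵢyᵢ / (Σxᵢ² + σ²/τ²).
Σxᵢyᵢ = 3·7 + 1·3 + 5·14 = 94; Σxᵢ² = 35; σ²/τ² = 0.5.
β̂_MAP = 94 / (35 + 0.5) = 94/35.5 ≈ 2.648.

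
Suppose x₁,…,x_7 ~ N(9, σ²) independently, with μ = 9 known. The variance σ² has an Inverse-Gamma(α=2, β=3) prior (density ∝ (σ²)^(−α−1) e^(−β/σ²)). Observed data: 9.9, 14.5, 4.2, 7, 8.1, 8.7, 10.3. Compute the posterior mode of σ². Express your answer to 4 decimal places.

σ̂²_MAP = 5.1300

Sum of squared deviations about the known mean: SS = (9.9−9)² + (14.5−9)² + (4.2−9)² + (7−9)² + (8.1−9)² + (8.7−9)² + (10.3−9)² = 60.69.
The Normal likelihood contributes (σ²)^(−n/2) exp(−SS/(2σ²)), so the posterior is Inverse-Gamma(α + n/2, β + SS/2) = Inverse-Gamma(5.5, 33.345).
The mode of Inverse-Gamma(a, b) is b/(a+1) = 33.345/6.5 ≈ 5.1300.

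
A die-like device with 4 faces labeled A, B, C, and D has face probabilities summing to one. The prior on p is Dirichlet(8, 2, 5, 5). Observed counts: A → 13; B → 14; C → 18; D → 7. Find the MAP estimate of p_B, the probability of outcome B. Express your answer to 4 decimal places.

MAP estimate of p_B = 0.2206

The posterior is Dirichlet(αᵢ + nᵢ) = Dirichlet(21, 16, 23, 12).
For a Dirichlet(a₁,…,a_K) with all aᵢ > 1, the mode has j-th component (aⱼ − 1)/(Σaᵢ − K).
Here Σaᵢ = 72 and K = 4, so p_B = (16 − 1)/(72 − 4) = 15/68 ≈ 0.2206.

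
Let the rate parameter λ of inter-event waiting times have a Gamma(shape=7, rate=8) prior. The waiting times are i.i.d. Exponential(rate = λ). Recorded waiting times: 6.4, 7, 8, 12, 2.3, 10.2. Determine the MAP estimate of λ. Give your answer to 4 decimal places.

The Exponential(rate=λ) likelihood is ∝ λ^n e^(−λΣtᵢ). Here n = 6 and Σtᵢ = 6.4 + 7 + 8 + 12 + 2.3 + 10.2 = 45.9.
Posterior ∝ λ^6e^(−8λ) · λ^6e^(−45.9λ) = λ^12e^(−53.9λ), i.e. Gamma(13, 53.9).
Mode = (a−1)/b = 12/53.9 ≈ 0.2226.

λ̂_MAP = 0.2226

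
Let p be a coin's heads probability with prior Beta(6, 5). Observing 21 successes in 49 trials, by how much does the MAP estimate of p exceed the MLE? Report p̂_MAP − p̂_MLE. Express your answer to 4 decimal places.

Posterior is Beta(27, 33); MAP = (27−1)/(60−2) = 26/58 ≈ 0.44828.
MLE ignores the prior: p̂_MLE = k/n = 21/49 ≈ 0.42857.
Difference = 26/58 − 21/49 = 4/203 ≈ 0.0197.

MAP − MLE = 0.0197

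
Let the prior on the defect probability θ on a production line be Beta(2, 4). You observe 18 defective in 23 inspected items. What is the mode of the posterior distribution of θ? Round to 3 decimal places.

Prior: Beta(2, 4).
Data: 18 successes in 23 trials. The binomial likelihood contributes θ^18(1−θ)^5, so the posterior is Beta(2+18, 4+5) = Beta(20, 9).
For Beta(a, b) with a, b > 1 the mode is (a−1)/(a+b−2) = 19/27 ≈ 0.704.

θ̂_MAP = 0.704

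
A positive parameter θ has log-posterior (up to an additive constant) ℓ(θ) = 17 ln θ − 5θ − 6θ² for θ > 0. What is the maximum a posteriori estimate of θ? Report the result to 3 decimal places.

θ̂_MAP = 1.000

ℓ'(θ) = 17/θ − 5 − 12θ. Setting this to zero and multiplying by θ: 12θ² + 5θ − 17 = 0.
θ = (−5 + √(5² + 4·12·17)) / (2·12) = (−5 + √841) / 24 = (−5 + 29)/24 = 1.
ℓ''(θ) = −17/θ² − 12 < 0, confirming a maximum.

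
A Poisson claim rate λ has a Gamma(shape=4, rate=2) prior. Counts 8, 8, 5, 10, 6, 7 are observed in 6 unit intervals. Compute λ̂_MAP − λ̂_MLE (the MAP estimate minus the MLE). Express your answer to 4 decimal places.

Σxᵢ = 44. Posterior is Gamma(48, 8); MAP = (48−1)/8 = 47/8 ≈ 5.87500.
MLE = x̄ = 44/6 ≈ 7.33333.
Difference = 47/8 − 44/6 = -35/24 ≈ -1.4583.

MAP − MLE = -1.4583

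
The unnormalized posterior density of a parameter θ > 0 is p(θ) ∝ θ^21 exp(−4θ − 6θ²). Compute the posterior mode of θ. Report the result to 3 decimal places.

θ̂_MAP = 1.167

ℓ'(θ) = 21/θ − 4 − 12θ. Setting this to zero and multiplying by θ: 12θ² + 4θ − 21 = 0.
θ = (−4 + √(4² + 4·12·21)) / (2·12) = (−4 + √1024) / 24 = (−4 + 32)/24 = 7/6.
ℓ''(θ) = −21/θ² − 12 < 0, confirming a maximum.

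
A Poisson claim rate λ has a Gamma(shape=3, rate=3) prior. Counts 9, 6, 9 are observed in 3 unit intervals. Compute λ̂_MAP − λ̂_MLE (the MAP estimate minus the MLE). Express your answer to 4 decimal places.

Σxᵢ = 24. Posterior is Gamma(27, 6); MAP = (27−1)/6 = 26/6 ≈ 4.33333.
MLE = x̄ = 24/3 ≈ 8.00000.
Difference = 26/6 − 24/3 = -11/3 ≈ -3.6667.

MAP − MLE = -3.6667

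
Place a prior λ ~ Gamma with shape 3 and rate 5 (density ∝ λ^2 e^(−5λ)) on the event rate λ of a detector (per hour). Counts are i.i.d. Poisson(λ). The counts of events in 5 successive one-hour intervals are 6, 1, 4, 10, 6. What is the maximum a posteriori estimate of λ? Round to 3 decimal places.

Σxᵢ = 6+1+4+10+6 = 27, with n = 5.
Posterior ∝ λ^2e^(−5λ) · λ^27e^(−5λ) = λ^29e^(−10λ), i.e. Gamma(shape=30, rate=10).
The mode of a Gamma(a, b) with a ≥ 1 (shape–rate) is (a−1)/b = 29/10 ≈ 2.900.

λ̂_MAP = 2.900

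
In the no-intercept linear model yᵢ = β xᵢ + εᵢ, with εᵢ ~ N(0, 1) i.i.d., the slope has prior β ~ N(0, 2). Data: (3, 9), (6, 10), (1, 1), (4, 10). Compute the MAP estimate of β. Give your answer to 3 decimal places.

β̂_MAP = 2.048

log p(β | y) = −Σ(yᵢ − βxᵢ)²/(2·1) − β²/(2·2) + const.
Setting the derivative to zero: Σxᵢ(yᵢ − βxᵢ)/1 − β/2 = 0, so β = Σxᵢyᵢ / (Σxᵢ² + σ²/τ²).
Σxᵢyᵢ = 3·9 + 6·10 + 1·1 + 4·10 = 128; Σxᵢ² = 62; σ²/τ² = 0.5.
β̂_MAP = 128 / (62 + 0.5) = 128/62.5 ≈ 2.048.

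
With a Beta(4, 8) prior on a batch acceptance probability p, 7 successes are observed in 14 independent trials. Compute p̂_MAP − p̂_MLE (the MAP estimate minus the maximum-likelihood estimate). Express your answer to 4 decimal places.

Posterior is Beta(11, 15); MAP = (11−1)/(26−2) = 10/24 ≈ 0.41667.
MLE ignores the prior: p̂_MLE = k/n = 7/14 ≈ 0.50000.
Difference = 10/24 − 7/14 = -1/12 ≈ -0.0833.

MAP − MLE = -0.0833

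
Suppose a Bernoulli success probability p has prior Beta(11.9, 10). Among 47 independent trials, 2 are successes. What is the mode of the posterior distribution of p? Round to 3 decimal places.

Prior: Beta(11.9, 10).
Data: 2 successes in 47 trials. The binomial likelihood contributes p^2(1−p)^45, so the posterior is Beta(11.9+2, 10+45) = Beta(13.9, 55).
For Beta(a, b) with a, b > 1 the mode is (a−1)/(a+b−2) = 12.9/66.9 ≈ 0.193.

p̂_MAP = 0.193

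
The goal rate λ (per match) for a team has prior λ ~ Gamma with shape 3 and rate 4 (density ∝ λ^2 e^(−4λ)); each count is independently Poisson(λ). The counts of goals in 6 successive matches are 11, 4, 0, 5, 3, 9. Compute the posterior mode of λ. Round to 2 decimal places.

λ̂_MAP = 3.40

Σxᵢ = 11+4+0+5+3+9 = 32, with n = 6.
Posterior ∝ λ^2e^(−4λ) · λ^32e^(−6λ) = λ^34e^(−10λ), i.e. Gamma(shape=35, rate=10).
The mode of a Gamma(a, b) with a ≥ 1 (shape–rate) is (a−1)/b = 34/10 ≈ 3.40.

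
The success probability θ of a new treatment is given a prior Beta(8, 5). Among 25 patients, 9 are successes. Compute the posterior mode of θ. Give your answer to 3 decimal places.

θ̂_MAP = 0.444

Prior: Beta(8, 5).
Data: 9 successes in 25 trials. The binomial likelihood contributes θ^9(1−θ)^16, so the posterior is Beta(8+9, 5+16) = Beta(17, 21).
For Beta(a, b) with a, b > 1 the mode is (a−1)/(a+b−2) = 16/36 ≈ 0.444.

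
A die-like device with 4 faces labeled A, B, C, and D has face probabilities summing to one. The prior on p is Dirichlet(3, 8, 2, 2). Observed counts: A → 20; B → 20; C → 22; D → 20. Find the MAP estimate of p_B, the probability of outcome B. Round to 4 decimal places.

The posterior is Dirichlet(αᵢ + nᵢ) = Dirichlet(23, 28, 24, 22).
For a Dirichlet(a₁,…,a_K) with all aᵢ > 1, the mode has j-th component (aⱼ − 1)/(Σaᵢ − K).
Here Σaᵢ = 97 and K = 4, so p_B = (28 − 1)/(97 − 4) = 27/93 ≈ 0.2903.

MAP estimate of p_B = 0.2903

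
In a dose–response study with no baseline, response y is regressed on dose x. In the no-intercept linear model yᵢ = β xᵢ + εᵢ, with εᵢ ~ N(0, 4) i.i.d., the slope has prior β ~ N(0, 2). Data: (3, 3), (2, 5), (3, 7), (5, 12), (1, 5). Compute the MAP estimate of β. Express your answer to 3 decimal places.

β̂_MAP = 2.100

log p(β | y) = −Σ(yᵢ − βxᵢ)²/(2·4) − β²/(2·2) + const.
Setting the derivative to zero: Σxᵢ(yᵢ − βxᵢ)/4 − β/2 = 0, so β = Σxᵢyᵢ / (Σxᵢ² + σ²/τ²).
Σxᵢyᵢ = 3·3 + 2·5 + 3·7 + 5·12 + 1·5 = 105; Σxᵢ² = 48; σ²/τ² = 2.
β̂_MAP = 105 / (48 + 2) = 105/50 ≈ 2.100.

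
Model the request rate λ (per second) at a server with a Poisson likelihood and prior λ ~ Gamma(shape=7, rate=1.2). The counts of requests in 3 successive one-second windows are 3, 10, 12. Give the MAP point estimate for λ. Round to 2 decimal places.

λ̂_MAP = 7.38

Σxᵢ = 3+10+12 = 25, with n = 3.
Posterior ∝ λ^6e^(−1.2λ) · λ^25e^(−3λ) = λ^31e^(−4.2λ), i.e. Gamma(shape=32, rate=4.2).
The mode of a Gamma(a, b) with a ≥ 1 (shape–rate) is (a−1)/b = 31/4.2 ≈ 7.38.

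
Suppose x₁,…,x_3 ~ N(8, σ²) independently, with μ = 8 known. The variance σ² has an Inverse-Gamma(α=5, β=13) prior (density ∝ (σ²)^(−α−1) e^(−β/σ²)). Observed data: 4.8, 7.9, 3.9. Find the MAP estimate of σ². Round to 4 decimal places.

σ̂²_MAP = 3.5373

Sum of squared deviations about the known mean: SS = (4.8−8)² + (7.9−8)² + (3.9−8)² = 27.06.
The Normal likelihood contributes (σ²)^(−n/2) exp(−SS/(2σ²)), so the posterior is Inverse-Gamma(α + n/2, β + SS/2) = Inverse-Gamma(6.5, 26.53).
The mode of Inverse-Gamma(a, b) is b/(a+1) = 26.53/7.5 ≈ 3.5373.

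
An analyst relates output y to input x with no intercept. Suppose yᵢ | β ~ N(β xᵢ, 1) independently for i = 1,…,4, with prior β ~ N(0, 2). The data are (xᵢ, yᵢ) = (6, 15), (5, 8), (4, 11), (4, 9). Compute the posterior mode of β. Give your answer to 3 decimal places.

log p(β | y) = −Σ(yᵢ − βxᵢ)²/(2·1) − β²/(2·2) + const.
Setting the derivative to zero: Σxᵢ(yᵢ − βxᵢ)/1 − β/2 = 0, so β = Σxᵢyᵢ / (Σxᵢ² + σ²/τ²).
Σxᵢyᵢ = 6·15 + 5·8 + 4·11 + 4·9 = 210; Σxᵢ² = 93; σ²/τ² = 0.5.
β̂_MAP = 210 / (93 + 0.5) = 210/93.5 ≈ 2.246.

β̂_MAP = 2.246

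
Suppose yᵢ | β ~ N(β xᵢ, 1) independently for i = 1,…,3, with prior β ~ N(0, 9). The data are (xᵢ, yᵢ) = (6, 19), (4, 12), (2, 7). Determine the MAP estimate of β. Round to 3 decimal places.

β̂_MAP = 3.137

log p(β | y) = −Σ(yᵢ − βxᵢ)²/(2·1) − β²/(2·9) + const.
Setting the derivative to zero: Σxᵢ(yᵢ − βxᵢ)/1 − β/9 = 0, so β = Σxᵢyᵢ / (Σxᵢ² + σ²/τ²).
Σxᵢyᵢ = 6·19 + 4·12 + 2·7 = 176; Σxᵢ² = 56; σ²/τ² = 1/9.
β̂_MAP = 176 / (56 + 1/9) = 176/(505/9) = 1584/505 ≈ 3.137.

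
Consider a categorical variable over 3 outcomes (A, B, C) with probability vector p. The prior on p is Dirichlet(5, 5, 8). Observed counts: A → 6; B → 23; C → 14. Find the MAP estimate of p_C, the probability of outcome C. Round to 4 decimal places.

The posterior is Dirichlet(αᵢ + nᵢ) = Dirichlet(11, 28, 22).
For a Dirichlet(a₁,…,a_K) with all aᵢ > 1, the mode has j-th component (aⱼ − 1)/(Σaᵢ − K).
Here Σaᵢ = 61 and K = 3, so p_C = (22 − 1)/(61 − 3) = 21/58 ≈ 0.3621.

MAP estimate of p_C = 0.3621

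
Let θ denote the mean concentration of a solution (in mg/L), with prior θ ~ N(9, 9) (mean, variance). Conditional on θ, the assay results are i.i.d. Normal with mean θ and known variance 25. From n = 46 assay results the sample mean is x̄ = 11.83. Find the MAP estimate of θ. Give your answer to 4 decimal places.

θ̂_MAP = 11.6688

n = 46, x̄ = 11.83.
For a Normal prior and Normal likelihood with known variance, the posterior is Normal; its mode equals its mean, the precision-weighted average.
Prior precision 1/σ₀² = 1/9; data precision n/σ² = 46/25 = 1.84.
θ̂ = ((1/9)·9 + 1.84·11.83) / (1/9 + 1.84) = 22.7672/(439/225) = 256131/21950 ≈ 11.6688.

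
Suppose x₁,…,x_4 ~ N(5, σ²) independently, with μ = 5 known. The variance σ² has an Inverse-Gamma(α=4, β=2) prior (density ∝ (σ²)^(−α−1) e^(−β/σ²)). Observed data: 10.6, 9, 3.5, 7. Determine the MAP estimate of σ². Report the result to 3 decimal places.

Sum of squared deviations about the known mean: SS = (10.6−5)² + (9−5)² + (3.5−5)² + (7−5)² = 53.61.
The Normal likelihood contributes (σ²)^(−n/2) exp(−SS/(2σ²)), so the posterior is Inverse-Gamma(α + n/2, β + SS/2) = Inverse-Gamma(6, 28.805).
The mode of Inverse-Gamma(a, b) is b/(a+1) = 28.805/7 ≈ 4.115.

σ̂²_MAP = 4.115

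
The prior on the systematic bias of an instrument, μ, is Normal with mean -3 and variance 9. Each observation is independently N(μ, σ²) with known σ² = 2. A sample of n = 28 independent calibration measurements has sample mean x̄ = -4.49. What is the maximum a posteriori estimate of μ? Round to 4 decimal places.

n = 28, x̄ = -4.49.
For a Normal prior and Normal likelihood with known variance, the posterior is Normal; its mode equals its mean, the precision-weighted average.
Prior precision 1/σ₀² = 1/9; data precision n/σ² = 28/2 = 14.
μ̂ = ((1/9)·(-3) + 14·(-4.49)) / (1/9 + 14) = (-9479/150)/(127/9) = -28437/6350 ≈ -4.4783.

μ̂_MAP = -4.4783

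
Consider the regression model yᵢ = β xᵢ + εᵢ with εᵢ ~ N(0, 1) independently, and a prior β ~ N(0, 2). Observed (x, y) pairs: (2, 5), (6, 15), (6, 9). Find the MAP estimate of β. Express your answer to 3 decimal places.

β̂_MAP = 2.013

log p(β | y) = −Σ(yᵢ − βxᵢ)²/(2·1) − β²/(2·2) + const.
Setting the derivative to zero: Σxᵢ(yᵢ − βxᵢ)/1 − β/2 = 0, so β = Σxᵢyᵢ / (Σxᵢ² + σ²/τ²).
Σxᵢyᵢ = 2·5 + 6·15 + 6·9 = 154; Σxᵢ² = 76; σ²/τ² = 0.5.
β̂_MAP = 154 / (76 + 0.5) = 154/76.5 ≈ 2.013.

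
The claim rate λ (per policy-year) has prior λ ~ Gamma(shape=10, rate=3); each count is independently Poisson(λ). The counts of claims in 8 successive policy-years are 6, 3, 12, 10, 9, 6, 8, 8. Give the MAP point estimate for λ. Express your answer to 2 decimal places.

λ̂_MAP = 6.45

Σxᵢ = 6+3+12+10+9+6+8+8 = 62, with n = 8.
Posterior ∝ λ^9e^(−3λ) · λ^62e^(−8λ) = λ^71e^(−11λ), i.e. Gamma(shape=72, rate=11).
The mode of a Gamma(a, b) with a ≥ 1 (shape–rate) is (a−1)/b = 71/11 ≈ 6.45.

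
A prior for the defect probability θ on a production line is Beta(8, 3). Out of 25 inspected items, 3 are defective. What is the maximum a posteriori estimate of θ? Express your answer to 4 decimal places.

θ̂_MAP = 0.2941

Prior: Beta(8, 3).
Data: 3 successes in 25 trials. The binomial likelihood contributes θ^3(1−θ)^22, so the posterior is Beta(8+3, 3+22) = Beta(11, 25).
For Beta(a, b) with a, b > 1 the mode is (a−1)/(a+b−2) = 10/34 ≈ 0.2941.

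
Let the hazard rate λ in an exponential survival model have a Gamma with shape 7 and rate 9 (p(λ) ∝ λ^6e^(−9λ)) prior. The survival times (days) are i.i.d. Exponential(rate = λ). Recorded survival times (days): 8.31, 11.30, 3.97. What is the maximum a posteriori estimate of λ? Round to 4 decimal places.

λ̂_MAP = 0.2762

The Exponential(rate=λ) likelihood is ∝ λ^n e^(−λΣtᵢ). Here n = 3 and Σtᵢ = 8.31 + 11.30 + 3.97 = 23.58.
Posterior ∝ λ^6e^(−9λ) · λ^3e^(−23.58λ) = λ^9e^(−32.58λ), i.e. Gamma(10, 32.58).
Mode = (a−1)/b = 9/32.58 ≈ 0.2762.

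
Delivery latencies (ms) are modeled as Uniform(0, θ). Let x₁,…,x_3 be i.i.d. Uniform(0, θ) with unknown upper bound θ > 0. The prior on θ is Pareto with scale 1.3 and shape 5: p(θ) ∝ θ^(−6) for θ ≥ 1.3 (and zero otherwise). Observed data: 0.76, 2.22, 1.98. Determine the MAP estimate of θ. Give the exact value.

θ̂_MAP = 2.22

The Uniform(0, θ) likelihood is θ^(−n) for θ ≥ max(xᵢ), zero otherwise. Here max(xᵢ) = 2.22.
Posterior ∝ θ^(−6) · θ^(−3) = θ^(−9) on θ ≥ max(1.3, 2.22) = 2.22.
This density is strictly decreasing in θ, so the posterior mode lies at the lower boundary of the support.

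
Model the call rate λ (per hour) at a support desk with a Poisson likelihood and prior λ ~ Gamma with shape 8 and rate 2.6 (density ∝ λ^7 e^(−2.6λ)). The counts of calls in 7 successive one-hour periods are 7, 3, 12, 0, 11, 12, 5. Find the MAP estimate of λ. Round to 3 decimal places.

λ̂_MAP = 5.938

Σxᵢ = 7+3+12+0+11+12+5 = 50, with n = 7.
Posterior ∝ λ^7e^(−2.6λ) · λ^50e^(−7λ) = λ^57e^(−9.6λ), i.e. Gamma(shape=58, rate=9.6).
The mode of a Gamma(a, b) with a ≥ 1 (shape–rate) is (a−1)/b = 57/9.6 ≈ 5.938.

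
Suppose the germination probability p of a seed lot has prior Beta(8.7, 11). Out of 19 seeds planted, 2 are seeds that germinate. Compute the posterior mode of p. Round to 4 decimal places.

Prior: Beta(8.7, 11).
Data: 2 successes in 19 trials. The binomial likelihood contributes p^2(1−p)^17, so the posterior is Beta(8.7+2, 11+17) = Beta(10.7, 28).
For Beta(a, b) with a, b > 1 the mode is (a−1)/(a+b−2) = 9.7/36.7 ≈ 0.2643.

p̂_MAP = 0.2643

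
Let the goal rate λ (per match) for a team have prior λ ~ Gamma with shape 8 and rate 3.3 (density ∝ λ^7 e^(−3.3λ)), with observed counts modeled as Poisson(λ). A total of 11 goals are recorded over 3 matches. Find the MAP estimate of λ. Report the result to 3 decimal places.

Σxᵢ = 11, n = 3.
Posterior ∝ λ^7e^(−3.3λ) · λ^11e^(−3λ) = λ^18e^(−6.3λ), i.e. Gamma(shape=19, rate=6.3).
The mode of a Gamma(a, b) with a ≥ 1 (shape–rate) is (a−1)/b = 18/6.3 ≈ 2.857.

λ̂_MAP = 2.857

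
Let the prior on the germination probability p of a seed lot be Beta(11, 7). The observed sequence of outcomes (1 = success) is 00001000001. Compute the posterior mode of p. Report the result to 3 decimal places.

p̂_MAP = 0.444

Prior: Beta(11, 7).
Data: 2 successes in 11 trials (from the sequence). The binomial likelihood contributes p^2(1−p)^9, so the posterior is Beta(11+2, 7+9) = Beta(13, 16).
For Beta(a, b) with a, b > 1 the mode is (a−1)/(a+b−2) = 12/27 ≈ 0.444.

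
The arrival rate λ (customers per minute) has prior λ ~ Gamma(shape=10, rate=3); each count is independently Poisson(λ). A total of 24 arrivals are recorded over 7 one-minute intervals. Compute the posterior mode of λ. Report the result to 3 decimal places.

λ̂_MAP = 3.300

Σxᵢ = 24, n = 7.
Posterior ∝ λ^9e^(−3λ) · λ^24e^(−7λ) = λ^33e^(−10λ), i.e. Gamma(shape=34, rate=10).
The mode of a Gamma(a, b) with a ≥ 1 (shape–rate) is (a−1)/b = 33/10 ≈ 3.300.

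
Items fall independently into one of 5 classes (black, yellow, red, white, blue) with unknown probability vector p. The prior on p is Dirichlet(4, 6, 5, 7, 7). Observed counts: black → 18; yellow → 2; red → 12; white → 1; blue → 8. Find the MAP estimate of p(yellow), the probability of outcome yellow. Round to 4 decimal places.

The posterior is Dirichlet(αᵢ + nᵢ) = Dirichlet(22, 8, 17, 8, 15).
For a Dirichlet(a₁,…,a_K) with all aᵢ > 1, the mode has j-th component (aⱼ − 1)/(Σaᵢ − K).
Here Σaᵢ = 70 and K = 5, so p(yellow) = (8 − 1)/(70 − 5) = 7/65 ≈ 0.1077.

MAP estimate of p(yellow) = 0.1077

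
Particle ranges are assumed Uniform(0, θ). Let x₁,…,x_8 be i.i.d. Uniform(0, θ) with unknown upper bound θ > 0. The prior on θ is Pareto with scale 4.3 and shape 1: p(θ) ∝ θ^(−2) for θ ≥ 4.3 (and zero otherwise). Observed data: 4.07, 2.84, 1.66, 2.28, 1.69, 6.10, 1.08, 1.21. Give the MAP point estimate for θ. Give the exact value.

θ̂_MAP = 6.10

The Uniform(0, θ) likelihood is θ^(−n) for θ ≥ max(xᵢ), zero otherwise. Here max(xᵢ) = 6.10.
Posterior ∝ θ^(−2) · θ^(−8) = θ^(−10) on θ ≥ max(4.3, 6.10) = 6.10.
This density is strictly decreasing in θ, so the posterior mode lies at the lower boundary of the support.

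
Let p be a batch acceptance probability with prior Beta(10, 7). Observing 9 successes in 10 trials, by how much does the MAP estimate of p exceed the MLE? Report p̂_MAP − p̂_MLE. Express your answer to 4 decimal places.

Posterior is Beta(19, 8); MAP = (19−1)/(27−2) = 18/25 ≈ 0.72000.
MLE ignores the prior: p̂_MLE = k/n = 9/10 ≈ 0.90000.
Difference = 18/25 − 9/10 = -9/50 ≈ -0.1800.

MAP − MLE = -0.1800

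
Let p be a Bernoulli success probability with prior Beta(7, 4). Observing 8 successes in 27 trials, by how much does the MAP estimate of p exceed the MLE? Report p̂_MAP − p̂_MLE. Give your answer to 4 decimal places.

Posterior is Beta(15, 23); MAP = (15−1)/(38−2) = 14/36 ≈ 0.38889.
MLE ignores the prior: p̂_MLE = k/n = 8/27 ≈ 0.29630.
Difference = 14/36 − 8/27 = 5/54 ≈ 0.0926.

MAP − MLE = 0.0926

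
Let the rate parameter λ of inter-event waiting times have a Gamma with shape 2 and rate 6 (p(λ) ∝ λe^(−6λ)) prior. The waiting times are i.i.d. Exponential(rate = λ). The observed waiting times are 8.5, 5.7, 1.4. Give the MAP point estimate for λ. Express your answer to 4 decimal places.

The Exponential(rate=λ) likelihood is ∝ λ^n e^(−λΣtᵢ). Here n = 3 and Σtᵢ = 8.5 + 5.7 + 1.4 = 15.6.
Posterior ∝ λe^(−6λ) · λ^3e^(−15.6λ) = λ^4e^(−21.6λ), i.e. Gamma(5, 21.6).
Mode = (a−1)/b = 4/21.6 ≈ 0.1852.

λ̂_MAP = 0.1852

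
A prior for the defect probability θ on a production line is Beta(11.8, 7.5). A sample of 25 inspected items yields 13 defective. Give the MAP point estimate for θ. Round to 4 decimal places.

Prior: Beta(11.8, 7.5).
Data: 13 successes in 25 trials. The binomial likelihood contributes θ^13(1−θ)^12, so the posterior is Beta(11.8+13, 7.5+12) = Beta(24.8, 19.5).
For Beta(a, b) with a, b > 1 the mode is (a−1)/(a+b−2) = 23.8/42.3 ≈ 0.5626.

θ̂_MAP = 0.5626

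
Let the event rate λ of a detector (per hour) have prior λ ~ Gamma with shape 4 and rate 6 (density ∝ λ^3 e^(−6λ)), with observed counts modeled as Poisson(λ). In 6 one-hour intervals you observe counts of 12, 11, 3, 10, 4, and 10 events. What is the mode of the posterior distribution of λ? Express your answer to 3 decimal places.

λ̂_MAP = 4.417

Σxᵢ = 12+11+3+10+4+10 = 50, with n = 6.
Posterior ∝ λ^3e^(−6λ) · λ^50e^(−6λ) = λ^53e^(−12λ), i.e. Gamma(shape=54, rate=12).
The mode of a Gamma(a, b) with a ≥ 1 (shape–rate) is (a−1)/b = 53/12 ≈ 4.417.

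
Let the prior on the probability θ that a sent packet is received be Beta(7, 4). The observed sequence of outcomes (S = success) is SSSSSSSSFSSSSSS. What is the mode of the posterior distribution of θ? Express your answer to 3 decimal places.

Prior: Beta(7, 4).
Data: 14 successes in 15 trials (from the sequence). The binomial likelihood contributes θ^14(1−θ)^1, so the posterior is Beta(7+14, 4+1) = Beta(21, 5).
For Beta(a, b) with a, b > 1 the mode is (a−1)/(a+b−2) = 20/24 ≈ 0.833.

θ̂_MAP = 0.833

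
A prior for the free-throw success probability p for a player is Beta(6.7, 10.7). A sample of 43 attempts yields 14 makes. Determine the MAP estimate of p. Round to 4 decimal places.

Prior: Beta(6.7, 10.7).
Data: 14 successes in 43 trials. The binomial likelihood contributes p^14(1−p)^29, so the posterior is Beta(6.7+14, 10.7+29) = Beta(20.7, 39.7).
For Beta(a, b) with a, b > 1 the mode is (a−1)/(a+b−2) = 19.7/58.4 ≈ 0.3373.

p̂_MAP = 0.3373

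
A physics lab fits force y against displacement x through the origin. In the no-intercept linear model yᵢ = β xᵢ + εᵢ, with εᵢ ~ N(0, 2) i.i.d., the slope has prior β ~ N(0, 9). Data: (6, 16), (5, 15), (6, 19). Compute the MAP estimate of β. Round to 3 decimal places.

log p(β | y) = −Σ(yᵢ − βxᵢ)²/(2·2) − β²/(2·9) + const.
Setting the derivative to zero: Σxᵢ(yᵢ − βxᵢ)/2 − β/9 = 0, so β = Σxᵢyᵢ / (Σxᵢ² + σ²/τ²).
Σxᵢyᵢ = 6·16 + 5·15 + 6·19 = 285; Σxᵢ² = 97; σ²/τ² = 2/9.
β̂_MAP = 285 / (97 + 2/9) = 285/(875/9) = 513/175 ≈ 2.931.

β̂_MAP = 2.931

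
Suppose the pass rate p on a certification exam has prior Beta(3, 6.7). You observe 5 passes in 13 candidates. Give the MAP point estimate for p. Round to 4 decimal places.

p̂_MAP = 0.3382

Prior: Beta(3, 6.7).
Data: 5 successes in 13 trials. The binomial likelihood contributes p^5(1−p)^8, so the posterior is Beta(3+5, 6.7+8) = Beta(8, 14.7).
For Beta(a, b) with a, b > 1 the mode is (a−1)/(a+b−2) = 7/20.7 ≈ 0.3382.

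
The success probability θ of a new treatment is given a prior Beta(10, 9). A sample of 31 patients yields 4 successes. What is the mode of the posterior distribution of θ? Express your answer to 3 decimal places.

θ̂_MAP = 0.271

Prior: Beta(10, 9).
Data: 4 successes in 31 trials. The binomial likelihood contributes θ^4(1−θ)^27, so the posterior is Beta(10+4, 9+27) = Beta(14, 36).
For Beta(a, b) with a, b > 1 the mode is (a−1)/(a+b−2) = 13/48 ≈ 0.271.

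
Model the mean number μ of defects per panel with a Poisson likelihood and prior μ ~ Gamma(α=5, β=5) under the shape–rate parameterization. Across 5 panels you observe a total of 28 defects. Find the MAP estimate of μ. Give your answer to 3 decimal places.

μ̂_MAP = 3.200

Σxᵢ = 28, n = 5.
Posterior ∝ μ^4e^(−5μ) · μ^28e^(−5μ) = μ^32e^(−10μ), i.e. Gamma(shape=33, rate=10).
The mode of a Gamma(a, b) with a ≥ 1 (shape–rate) is (a−1)/b = 32/10 ≈ 3.200.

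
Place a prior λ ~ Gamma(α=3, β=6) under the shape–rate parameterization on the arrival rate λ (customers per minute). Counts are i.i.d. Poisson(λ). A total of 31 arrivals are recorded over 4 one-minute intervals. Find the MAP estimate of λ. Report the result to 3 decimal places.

Σxᵢ = 31, n = 4.
Posterior ∝ λ^2e^(−6λ) · λ^31e^(−4λ) = λ^33e^(−10λ), i.e. Gamma(shape=34, rate=10).
The mode of a Gamma(a, b) with a ≥ 1 (shape–rate) is (a−1)/b = 33/10 ≈ 3.300.

λ̂_MAP = 3.300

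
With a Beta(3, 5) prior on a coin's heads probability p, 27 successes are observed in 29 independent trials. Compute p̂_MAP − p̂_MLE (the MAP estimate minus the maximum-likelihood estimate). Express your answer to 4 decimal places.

MAP − MLE = -0.1025

Posterior is Beta(30, 7); MAP = (30−1)/(37−2) = 29/35 ≈ 0.82857.
MLE ignores the prior: p̂_MLE = k/n = 27/29 ≈ 0.93103.
Difference = 29/35 − 27/29 = -104/1015 ≈ -0.1025.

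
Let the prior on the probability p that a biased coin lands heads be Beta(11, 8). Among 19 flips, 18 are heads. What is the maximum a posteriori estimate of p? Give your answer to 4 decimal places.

p̂_MAP = 0.7778

Prior: Beta(11, 8).
Data: 18 successes in 19 trials. The binomial likelihood contributes p^18(1−p)^1, so the posterior is Beta(11+18, 8+1) = Beta(29, 9).
For Beta(a, b) with a, b > 1 the mode is (a−1)/(a+b−2) = 28/36 ≈ 0.7778.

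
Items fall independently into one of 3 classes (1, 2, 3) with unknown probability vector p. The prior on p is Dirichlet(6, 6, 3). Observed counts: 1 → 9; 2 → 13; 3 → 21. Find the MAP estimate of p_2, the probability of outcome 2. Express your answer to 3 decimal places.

MAP estimate: 0.327

The posterior is Dirichlet(αᵢ + nᵢ) = Dirichlet(15, 19, 24).
For a Dirichlet(a₁,…,a_K) with all aᵢ > 1, the mode has j-th component (aⱼ − 1)/(Σaᵢ − K).
Here Σaᵢ = 58 and K = 3, so p_2 = (19 − 1)/(58 − 3) = 18/55 ≈ 0.327.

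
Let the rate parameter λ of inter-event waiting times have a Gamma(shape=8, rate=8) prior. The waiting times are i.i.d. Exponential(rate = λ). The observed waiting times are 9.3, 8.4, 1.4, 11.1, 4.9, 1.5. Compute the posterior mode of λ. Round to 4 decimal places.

The Exponential(rate=λ) likelihood is ∝ λ^n e^(−λΣtᵢ). Here n = 6 and Σtᵢ = 9.3 + 8.4 + 1.4 + 11.1 + 4.9 + 1.5 = 36.6.
Posterior ∝ λ^7e^(−8λ) · λ^6e^(−36.6λ) = λ^13e^(−44.6λ), i.e. Gamma(14, 44.6).
Mode = (a−1)/b = 13/44.6 ≈ 0.2915.

λ̂_MAP = 0.2915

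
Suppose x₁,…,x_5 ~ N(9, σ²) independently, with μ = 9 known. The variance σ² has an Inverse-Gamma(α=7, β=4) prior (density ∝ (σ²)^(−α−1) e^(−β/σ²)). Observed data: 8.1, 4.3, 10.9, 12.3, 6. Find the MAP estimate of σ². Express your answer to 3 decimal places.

σ̂²_MAP = 2.590

Sum of squared deviations about the known mean: SS = (8.1−9)² + (4.3−9)² + (10.9−9)² + (12.3−9)² + (6−9)² = 46.4.
The Normal likelihood contributes (σ²)^(−n/2) exp(−SS/(2σ²)), so the posterior is Inverse-Gamma(α + n/2, β + SS/2) = Inverse-Gamma(9.5, 27.2).
The mode of Inverse-Gamma(a, b) is b/(a+1) = 27.2/10.5 ≈ 2.590.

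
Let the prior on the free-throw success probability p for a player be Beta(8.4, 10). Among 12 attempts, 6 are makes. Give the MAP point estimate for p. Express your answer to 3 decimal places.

Prior: Beta(8.4, 10).
Data: 6 successes in 12 trials. The binomial likelihood contributes p^6(1−p)^6, so the posterior is Beta(8.4+6, 10+6) = Beta(14.4, 16).
For Beta(a, b) with a, b > 1 the mode is (a−1)/(a+b−2) = 13.4/28.4 ≈ 0.472.

p̂_MAP = 0.472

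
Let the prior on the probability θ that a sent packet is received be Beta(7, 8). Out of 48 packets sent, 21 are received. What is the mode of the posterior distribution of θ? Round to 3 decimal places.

Prior: Beta(7, 8).
Data: 21 successes in 48 trials. The binomial likelihood contributes θ^21(1−θ)^27, so the posterior is Beta(7+21, 8+27) = Beta(28, 35).
For Beta(a, b) with a, b > 1 the mode is (a−1)/(a+b−2) = 27/61 ≈ 0.443.

θ̂_MAP = 0.443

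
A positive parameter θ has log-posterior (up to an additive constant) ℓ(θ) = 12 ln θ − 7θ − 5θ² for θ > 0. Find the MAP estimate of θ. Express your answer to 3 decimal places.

θ̂_MAP = 0.800

ℓ'(θ) = 12/θ − 7 − 10θ. Setting this to zero and multiplying by θ: 10θ² + 7θ − 12 = 0.
θ = (−7 + √(7² + 4·10·12)) / (2·10) = (−7 + √529) / 20 = (−7 + 23)/20 = 4/5.
ℓ''(θ) = −12/θ² − 10 < 0, confirming a maximum.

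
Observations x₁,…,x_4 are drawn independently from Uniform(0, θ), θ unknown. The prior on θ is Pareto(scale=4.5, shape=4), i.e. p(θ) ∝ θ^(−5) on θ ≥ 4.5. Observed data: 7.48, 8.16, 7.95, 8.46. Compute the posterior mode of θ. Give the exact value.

θ̂_MAP = 8.46

The Uniform(0, θ) likelihood is θ^(−n) for θ ≥ max(xᵢ), zero otherwise. Here max(xᵢ) = 8.46.
Posterior ∝ θ^(−5) · θ^(−4) = θ^(−9) on θ ≥ max(4.5, 8.46) = 8.46.
This density is strictly decreasing in θ, so the posterior mode lies at the lower boundary of the support.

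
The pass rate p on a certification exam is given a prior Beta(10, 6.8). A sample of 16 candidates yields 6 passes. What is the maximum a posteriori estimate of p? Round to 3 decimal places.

p̂_MAP = 0.487

Prior: Beta(10, 6.8).
Data: 6 successes in 16 trials. The binomial likelihood contributes p^6(1−p)^10, so the posterior is Beta(10+6, 6.8+10) = Beta(16, 16.8).
For Beta(a, b) with a, b > 1 the mode is (a−1)/(a+b−2) = 15/30.8 ≈ 0.487.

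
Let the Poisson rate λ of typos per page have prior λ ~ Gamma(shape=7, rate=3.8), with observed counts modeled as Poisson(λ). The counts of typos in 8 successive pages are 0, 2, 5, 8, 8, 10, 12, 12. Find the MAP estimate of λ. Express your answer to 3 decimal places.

λ̂_MAP = 5.339

Σxᵢ = 0+2+5+8+8+10+12+12 = 57, with n = 8.
Posterior ∝ λ^6e^(−3.8λ) · λ^57e^(−8λ) = λ^63e^(−11.8λ), i.e. Gamma(shape=64, rate=11.8).
The mode of a Gamma(a, b) with a ≥ 1 (shape–rate) is (a−1)/b = 63/11.8 ≈ 5.339.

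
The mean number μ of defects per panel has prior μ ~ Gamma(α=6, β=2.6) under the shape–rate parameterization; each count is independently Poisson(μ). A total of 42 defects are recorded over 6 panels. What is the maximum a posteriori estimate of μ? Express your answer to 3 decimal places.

μ̂_MAP = 5.465

Σxᵢ = 42, n = 6.
Posterior ∝ μ^5e^(−2.6μ) · μ^42e^(−6μ) = μ^47e^(−8.6μ), i.e. Gamma(shape=48, rate=8.6).
The mode of a Gamma(a, b) with a ≥ 1 (shape–rate) is (a−1)/b = 47/8.6 ≈ 5.465.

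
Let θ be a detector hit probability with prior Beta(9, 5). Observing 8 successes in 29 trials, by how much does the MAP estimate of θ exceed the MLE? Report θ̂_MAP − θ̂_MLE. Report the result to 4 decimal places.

MAP − MLE = 0.1144

Posterior is Beta(17, 26); MAP = (17−1)/(43−2) = 16/41 ≈ 0.39024.
MLE ignores the prior: θ̂_MLE = k/n = 8/29 ≈ 0.27586.
Difference = 16/41 − 8/29 = 136/1189 ≈ 0.1144.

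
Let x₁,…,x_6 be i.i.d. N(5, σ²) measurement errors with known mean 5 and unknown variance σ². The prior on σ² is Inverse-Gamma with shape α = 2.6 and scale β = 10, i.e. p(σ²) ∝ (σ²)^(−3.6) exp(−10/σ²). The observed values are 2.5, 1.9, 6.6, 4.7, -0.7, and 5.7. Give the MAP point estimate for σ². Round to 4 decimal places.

σ̂²_MAP = 5.4159

Sum of squared deviations about the known mean: SS = (2.5−5)² + (1.9−5)² + (6.6−5)² + (4.7−5)² + (-0.7−5)² + (5.7−5)² = 51.49.
The Normal likelihood contributes (σ²)^(−n/2) exp(−SS/(2σ²)), so the posterior is Inverse-Gamma(α + n/2, β + SS/2) = Inverse-Gamma(5.6, 35.745).
The mode of Inverse-Gamma(a, b) is b/(a+1) = 35.745/6.6 ≈ 5.4159.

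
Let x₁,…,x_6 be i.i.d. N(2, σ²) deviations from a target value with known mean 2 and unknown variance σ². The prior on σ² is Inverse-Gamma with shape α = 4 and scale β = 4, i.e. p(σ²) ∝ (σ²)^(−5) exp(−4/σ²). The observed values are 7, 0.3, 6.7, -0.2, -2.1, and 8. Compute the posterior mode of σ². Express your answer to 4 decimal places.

σ̂²_MAP = 7.2269

Sum of squared deviations about the known mean: SS = (7−2)² + (0.3−2)² + (6.7−2)² + (-0.2−2)² + (-2.1−2)² + (8−2)² = 107.63.
The Normal likelihood contributes (σ²)^(−n/2) exp(−SS/(2σ²)), so the posterior is Inverse-Gamma(α + n/2, β + SS/2) = Inverse-Gamma(7, 57.815).
The mode of Inverse-Gamma(a, b) is b/(a+1) = 57.815/8 ≈ 7.2269.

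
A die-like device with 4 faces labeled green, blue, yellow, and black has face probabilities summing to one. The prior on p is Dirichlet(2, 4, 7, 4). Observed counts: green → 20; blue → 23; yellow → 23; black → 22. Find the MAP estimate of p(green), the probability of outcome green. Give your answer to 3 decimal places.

The posterior is Dirichlet(αᵢ + nᵢ) = Dirichlet(22, 27, 30, 26).
For a Dirichlet(a₁,…,a_K) with all aᵢ > 1, the mode has j-th component (aⱼ − 1)/(Σaᵢ − K).
Here Σaᵢ = 105 and K = 4, so p(green) = (22 − 1)/(105 − 4) = 21/101 ≈ 0.208.

MAP estimate of p(green) = 0.208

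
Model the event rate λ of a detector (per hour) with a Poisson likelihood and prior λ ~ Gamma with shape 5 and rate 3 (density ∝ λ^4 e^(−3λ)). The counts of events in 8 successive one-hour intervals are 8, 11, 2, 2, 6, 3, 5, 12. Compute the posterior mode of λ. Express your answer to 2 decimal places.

Σxᵢ = 8+11+2+2+6+3+5+12 = 49, with n = 8.
Posterior ∝ λ^4e^(−3λ) · λ^49e^(−8λ) = λ^53e^(−11λ), i.e. Gamma(shape=54, rate=11).
The mode of a Gamma(a, b) with a ≥ 1 (shape–rate) is (a−1)/b = 53/11 ≈ 4.82.

λ̂_MAP = 4.82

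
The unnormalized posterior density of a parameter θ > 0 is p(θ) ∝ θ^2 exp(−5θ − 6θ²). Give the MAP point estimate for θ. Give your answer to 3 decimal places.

ℓ'(θ) = 2/θ − 5 − 12θ. Setting this to zero and multiplying by θ: 12θ² + 5θ − 2 = 0.
θ = (−5 + √(5² + 4·12·2)) / (2·12) = (−5 + √121) / 24 = (−5 + 11)/24 = 1/4.
ℓ''(θ) = −2/θ² − 12 < 0, confirming a maximum.

θ̂_MAP = 0.250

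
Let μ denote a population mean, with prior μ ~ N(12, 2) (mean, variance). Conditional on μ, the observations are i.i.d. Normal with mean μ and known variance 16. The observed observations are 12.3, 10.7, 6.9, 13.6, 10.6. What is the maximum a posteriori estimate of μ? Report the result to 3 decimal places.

μ̂_MAP = 11.546

n = 5; x̄ = (12.3 + 10.7 + 6.9 + 13.6 + 10.6)/5 = 54.1/5 = 10.82.
For a Normal prior and Normal likelihood with known variance, the posterior is Normal; its mode equals its mean, the precision-weighted average.
Prior precision 1/σ₀² = 1/2 = 0.5; data precision n/σ² = 5/16 = 0.3125.
μ̂ = (0.5·12 + 0.3125·10.82) / (0.5 + 0.3125) = 9.38125/0.8125 = 1501/130 ≈ 11.546.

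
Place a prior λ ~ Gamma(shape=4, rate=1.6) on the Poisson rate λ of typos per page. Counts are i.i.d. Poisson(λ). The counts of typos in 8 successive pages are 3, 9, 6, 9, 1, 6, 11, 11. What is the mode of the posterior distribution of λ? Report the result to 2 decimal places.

Σxᵢ = 3+9+6+9+1+6+11+11 = 56, with n = 8.
Posterior ∝ λ^3e^(−1.6λ) · λ^56e^(−8λ) = λ^59e^(−9.6λ), i.e. Gamma(shape=60, rate=9.6).
The mode of a Gamma(a, b) with a ≥ 1 (shape–rate) is (a−1)/b = 59/9.6 ≈ 6.15.

λ̂_MAP = 6.15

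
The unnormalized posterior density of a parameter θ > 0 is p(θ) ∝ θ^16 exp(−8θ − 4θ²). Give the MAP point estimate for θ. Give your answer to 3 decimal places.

ℓ'(θ) = 16/θ − 8 − 8θ. Setting this to zero and multiplying by θ: 8θ² + 8θ − 16 = 0.
θ = (−8 + √(8² + 4·8·16)) / (2·8) = (−8 + √576) / 16 = (−8 + 24)/16 = 1.
ℓ''(θ) = −16/θ² − 8 < 0, confirming a maximum.

θ̂_MAP = 1.000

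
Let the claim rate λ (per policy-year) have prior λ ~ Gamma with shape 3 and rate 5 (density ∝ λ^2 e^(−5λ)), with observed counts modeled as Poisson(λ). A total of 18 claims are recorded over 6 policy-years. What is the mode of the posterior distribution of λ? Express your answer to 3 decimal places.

λ̂_MAP = 1.818

Σxᵢ = 18, n = 6.
Posterior ∝ λ^2e^(−5λ) · λ^18e^(−6λ) = λ^20e^(−11λ), i.e. Gamma(shape=21, rate=11).
The mode of a Gamma(a, b) with a ≥ 1 (shape–rate) is (a−1)/b = 20/11 ≈ 1.818.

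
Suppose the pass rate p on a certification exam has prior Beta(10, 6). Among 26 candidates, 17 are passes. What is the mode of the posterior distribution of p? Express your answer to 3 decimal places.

Prior: Beta(10, 6).
Data: 17 successes in 26 trials. The binomial likelihood contributes p^17(1−p)^9, so the posterior is Beta(10+17, 6+9) = Beta(27, 15).
For Beta(a, b) with a, b > 1 the mode is (a−1)/(a+b−2) = 26/40 ≈ 0.650.

p̂_MAP = 0.650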